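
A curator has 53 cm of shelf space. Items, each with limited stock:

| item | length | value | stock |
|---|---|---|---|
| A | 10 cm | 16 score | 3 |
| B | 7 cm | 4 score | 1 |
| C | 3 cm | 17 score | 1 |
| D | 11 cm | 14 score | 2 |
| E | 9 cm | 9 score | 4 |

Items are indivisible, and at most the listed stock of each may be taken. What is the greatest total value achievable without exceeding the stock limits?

Best selections within length 53 and stock limits:
- 3×A + 1×C + 1×D + 1×E: length 53, value 88
- 3×A + 1×C + 2×E: length 51, value 83
- 3×A + 1×B + 1×C + 1×D: length 51, value 83
Best: 88 score.

88 score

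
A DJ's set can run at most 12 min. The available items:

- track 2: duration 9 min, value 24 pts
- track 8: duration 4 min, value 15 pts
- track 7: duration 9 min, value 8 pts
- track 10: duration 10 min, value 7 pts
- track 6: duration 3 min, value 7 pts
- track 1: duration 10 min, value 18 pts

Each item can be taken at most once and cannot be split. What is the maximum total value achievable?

Check high-value combinations within 12 min:
- track 2+track 6: duration 9+3=12, value 24+7=31
- track 2: duration 9, value 24
- track 8+track 6: duration 4+3=7, value 15+7=22
- track 1: duration 10, value 18
Best: 31 pts.

31 pts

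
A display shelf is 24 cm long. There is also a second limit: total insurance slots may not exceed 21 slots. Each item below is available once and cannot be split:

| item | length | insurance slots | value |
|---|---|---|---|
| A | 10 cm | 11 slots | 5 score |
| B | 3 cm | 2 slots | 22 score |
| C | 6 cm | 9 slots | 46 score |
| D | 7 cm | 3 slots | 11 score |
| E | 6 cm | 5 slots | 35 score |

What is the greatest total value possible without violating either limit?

Feasible sets respecting both limits:
- B+C+D+E: length 22, insurance slots 19, value 114
- B+C+E: length 15, insurance slots 16, value 103
- C+D+E: length 19, insurance slots 17, value 92
Best: 114 score.

114 score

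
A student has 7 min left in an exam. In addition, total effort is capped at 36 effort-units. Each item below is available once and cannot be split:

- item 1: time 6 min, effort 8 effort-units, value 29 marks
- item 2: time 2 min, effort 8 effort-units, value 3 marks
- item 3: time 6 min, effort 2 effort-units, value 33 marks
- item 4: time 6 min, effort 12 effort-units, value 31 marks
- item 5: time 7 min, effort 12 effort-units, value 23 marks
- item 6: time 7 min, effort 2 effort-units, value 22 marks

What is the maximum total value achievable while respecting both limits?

Feasible sets respecting both limits:
- item 3: time 6, effort 2, value 33
- item 4: time 6, effort 12, value 31
- item 1: time 6, effort 8, value 29
Best: 33 marks.

33 marks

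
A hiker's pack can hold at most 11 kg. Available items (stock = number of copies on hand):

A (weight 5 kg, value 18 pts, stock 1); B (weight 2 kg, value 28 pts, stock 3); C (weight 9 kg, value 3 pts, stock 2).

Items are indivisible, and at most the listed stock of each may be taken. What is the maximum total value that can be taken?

Top feasible selections:
- 1×A + 3×B: weight 11, value 102
- 3×B: weight 6, value 84
Best: 102 pts.

102 pts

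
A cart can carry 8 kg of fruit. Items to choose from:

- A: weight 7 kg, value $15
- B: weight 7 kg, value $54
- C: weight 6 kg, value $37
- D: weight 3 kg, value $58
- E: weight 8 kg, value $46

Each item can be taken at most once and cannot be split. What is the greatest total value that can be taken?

$58

This is a 0/1 knapsack; check combinations near the capacity.
- D: weight 3, value 58
- B: weight 7, value 54
- E: weight 8, value 46
- C: weight 6, value 37
Best: $58.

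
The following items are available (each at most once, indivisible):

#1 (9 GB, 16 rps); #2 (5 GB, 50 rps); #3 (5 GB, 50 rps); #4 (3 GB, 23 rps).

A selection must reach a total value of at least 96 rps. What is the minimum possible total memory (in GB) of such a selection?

Subsets with value ≥ 96, sorted by total memory:
- #2+#3: memory 10, value 100
- #2+#3+#4: memory 13, value 123
Minimum memory: 10 GB.

10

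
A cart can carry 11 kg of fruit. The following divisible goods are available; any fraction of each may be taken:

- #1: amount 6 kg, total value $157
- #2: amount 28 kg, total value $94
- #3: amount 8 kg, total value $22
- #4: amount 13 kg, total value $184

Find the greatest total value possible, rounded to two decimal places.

227.77

Take in order of value per unit:
- #1 (157/6 per unit): all 6 → value 157, running total 157.00
- #4 (184/13 per unit): 5 of 13 → value 5×184/13 = 70.7692, running total 227.77
Total 227.77.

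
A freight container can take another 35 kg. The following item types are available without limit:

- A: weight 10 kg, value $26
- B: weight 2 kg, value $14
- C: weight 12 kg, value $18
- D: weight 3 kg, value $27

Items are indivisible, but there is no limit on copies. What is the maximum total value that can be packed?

$311

Best value-per-unit is D at 27/3; filling with it alone gives 11×27 = 297.
Optimal mix: 1×B + 11×D → weight 35, value 311.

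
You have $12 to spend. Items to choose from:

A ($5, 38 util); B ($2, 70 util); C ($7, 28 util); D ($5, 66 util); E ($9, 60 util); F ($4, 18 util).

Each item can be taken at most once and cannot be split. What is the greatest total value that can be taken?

Check high-value combinations within $12:
- A+B+D: cost 5+2+5=12, value 38+70+66=174
- B+D+F: cost 2+5+4=11, value 70+66+18=154
- B+D: cost 2+5=7, value 70+66=136
Best: 174 util.

174 util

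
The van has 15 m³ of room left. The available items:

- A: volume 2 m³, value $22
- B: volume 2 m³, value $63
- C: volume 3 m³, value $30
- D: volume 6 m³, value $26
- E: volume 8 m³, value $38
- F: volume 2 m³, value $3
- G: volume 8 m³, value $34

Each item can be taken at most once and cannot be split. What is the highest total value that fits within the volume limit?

Check high-value combinations within 15 m³:
- A+B+C+E: volume 2+2+3+8=15, value 22+63+30+38=153
- A+B+C+G: volume 2+2+3+8=15, value 22+63+30+34=149
- A+B+C+D+F: volume 2+2+3+6+2=15, value 22+63+30+26+3=144
- A+B+C+D: volume 2+2+3+6=13, value 22+63+30+26=141
Best: $153.

$153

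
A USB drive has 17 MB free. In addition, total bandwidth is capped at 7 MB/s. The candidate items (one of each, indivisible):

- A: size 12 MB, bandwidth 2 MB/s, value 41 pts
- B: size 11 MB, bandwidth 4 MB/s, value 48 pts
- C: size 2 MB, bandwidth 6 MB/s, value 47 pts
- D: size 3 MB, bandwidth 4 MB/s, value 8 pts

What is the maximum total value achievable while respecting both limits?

49 pts

Feasible sets respecting both limits:
- A+D: size 15, bandwidth 6, value 49
- B: size 11, bandwidth 4, value 48
- C: size 2, bandwidth 6, value 47
Best: 49 pts.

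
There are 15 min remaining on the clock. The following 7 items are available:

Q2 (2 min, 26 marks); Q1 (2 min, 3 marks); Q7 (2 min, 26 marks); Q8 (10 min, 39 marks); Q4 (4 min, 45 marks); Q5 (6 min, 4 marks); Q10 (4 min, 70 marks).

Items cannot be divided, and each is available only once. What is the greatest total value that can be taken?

This is a 0/1 knapsack; check combinations near the capacity.
- Q2+Q1+Q7+Q4+Q10: time 2+2+2+4+4=14, value 26+3+26+45+70=170
- Q2+Q7+Q4+Q10: time 2+2+4+4=12, value 26+26+45+70=167
- Q2+Q1+Q4+Q10: time 2+2+4+4=12, value 26+3+45+70=144
Best: 170 marks.

170 marks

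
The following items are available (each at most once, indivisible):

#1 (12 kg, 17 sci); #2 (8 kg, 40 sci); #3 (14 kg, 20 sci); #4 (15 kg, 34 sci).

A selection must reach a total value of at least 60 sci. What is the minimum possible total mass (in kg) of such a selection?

Subsets with value ≥ 60, sorted by total mass:
- #2+#3: mass 22, value 60
- #2+#4: mass 23, value 74
- #1+#2+#3: mass 34, value 77
Minimum mass: 22 kg.

22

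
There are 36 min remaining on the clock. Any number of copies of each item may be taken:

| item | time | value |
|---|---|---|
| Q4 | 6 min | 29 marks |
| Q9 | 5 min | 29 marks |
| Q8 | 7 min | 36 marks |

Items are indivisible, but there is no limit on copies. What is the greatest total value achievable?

203 marks

Best value-per-unit is Q9 at 29/5; filling with it alone gives 7×29 = 203.
Optimal mix: 1×Q4 + 6×Q9 → time 36, value 203.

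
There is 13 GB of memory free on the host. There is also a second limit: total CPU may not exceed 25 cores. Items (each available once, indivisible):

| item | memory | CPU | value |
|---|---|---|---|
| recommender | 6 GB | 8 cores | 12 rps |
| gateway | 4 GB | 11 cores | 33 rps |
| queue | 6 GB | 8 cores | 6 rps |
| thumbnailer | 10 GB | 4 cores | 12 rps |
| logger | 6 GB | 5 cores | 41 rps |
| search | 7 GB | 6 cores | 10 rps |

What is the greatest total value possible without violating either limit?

74 rps

Feasible sets respecting both limits:
- gateway+logger: memory 10, CPU 16, value 74
- recommender+logger: memory 12, CPU 13, value 53
- logger+search: memory 13, CPU 11, value 51
Best: 74 rps.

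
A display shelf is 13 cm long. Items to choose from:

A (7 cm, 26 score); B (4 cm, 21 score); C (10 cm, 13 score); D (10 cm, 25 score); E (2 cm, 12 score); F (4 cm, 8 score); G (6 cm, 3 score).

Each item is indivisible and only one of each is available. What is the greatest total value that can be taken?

59 score

Check high-value combinations within 13 cm:
- A+B+E: length 7+4+2=13, value 26+21+12=59
- A+B: length 7+4=11, value 26+21=47
- A+E+F: length 7+2+4=13, value 26+12+8=46
- B+E+F: length 4+2+4=10, value 21+12+8=41
Best: 59 score.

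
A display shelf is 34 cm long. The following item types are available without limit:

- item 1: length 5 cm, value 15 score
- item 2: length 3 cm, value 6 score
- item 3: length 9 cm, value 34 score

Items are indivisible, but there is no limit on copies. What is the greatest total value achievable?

117 score

Best value-per-unit is item 3 at 34/9; filling with it alone gives 3×34 = 102.
Optimal mix: 1×item 1 + 3×item 3 → length 32, value 117.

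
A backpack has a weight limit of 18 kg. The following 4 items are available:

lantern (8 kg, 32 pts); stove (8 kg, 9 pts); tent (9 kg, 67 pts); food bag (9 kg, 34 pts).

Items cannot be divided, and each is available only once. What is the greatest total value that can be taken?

101 pts

Check high-value combinations within 18 kg:
- tent+food bag: weight 9+9=18, value 67+34=101
- lantern+tent: weight 8+9=17, value 32+67=99
- stove+tent: weight 8+9=17, value 9+67=76
Best: 101 pts.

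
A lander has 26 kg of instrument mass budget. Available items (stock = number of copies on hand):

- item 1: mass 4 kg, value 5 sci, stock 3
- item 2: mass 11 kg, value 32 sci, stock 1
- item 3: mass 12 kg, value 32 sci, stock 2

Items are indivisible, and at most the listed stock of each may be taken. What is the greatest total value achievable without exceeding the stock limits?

Best selections within mass 26 and stock limits:
- 1×item 2 + 1×item 3: mass 23, value 64
- 2×item 3: mass 24, value 64
- 3×item 1 + 1×item 2: mass 23, value 47
Best: 64 sci.

64 sci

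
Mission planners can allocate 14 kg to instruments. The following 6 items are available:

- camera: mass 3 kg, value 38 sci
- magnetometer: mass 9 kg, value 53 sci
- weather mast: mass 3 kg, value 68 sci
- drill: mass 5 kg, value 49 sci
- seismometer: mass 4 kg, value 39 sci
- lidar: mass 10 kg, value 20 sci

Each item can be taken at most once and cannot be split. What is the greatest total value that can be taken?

Check high-value combinations within 14 kg:
- weather mast+drill+seismometer: mass 3+5+4=12, value 68+49+39=156
- camera+weather mast+drill: mass 3+3+5=11, value 38+68+49=155
- camera+weather mast+seismometer: mass 3+3+4=10, value 38+68+39=145
- camera+drill+seismometer: mass 3+5+4=12, value 38+49+39=126
Best: 156 sci.

156 sci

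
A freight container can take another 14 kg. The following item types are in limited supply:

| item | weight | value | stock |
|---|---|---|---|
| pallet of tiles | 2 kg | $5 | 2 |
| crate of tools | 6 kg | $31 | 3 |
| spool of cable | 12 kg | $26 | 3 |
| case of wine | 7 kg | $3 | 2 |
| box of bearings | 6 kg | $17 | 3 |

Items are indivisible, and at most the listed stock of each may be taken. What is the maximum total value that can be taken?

Top feasible selections:
- 1×pallet of tiles + 2×crate of tools: weight 14, value 67
- 2×crate of tools: weight 12, value 62
- 1×pallet of tiles + 1×crate of tools + 1×box of bearings: weight 14, value 53
Best: $67.

$67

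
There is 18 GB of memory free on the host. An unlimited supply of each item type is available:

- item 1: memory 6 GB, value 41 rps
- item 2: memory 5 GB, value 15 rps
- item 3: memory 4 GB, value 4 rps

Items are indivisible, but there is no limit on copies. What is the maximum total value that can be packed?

Best value-per-unit is item 1 at 41/6, and filling with it alone uses memory 3×6=18. No mix of the others beats 3×41 = 123.

123 rps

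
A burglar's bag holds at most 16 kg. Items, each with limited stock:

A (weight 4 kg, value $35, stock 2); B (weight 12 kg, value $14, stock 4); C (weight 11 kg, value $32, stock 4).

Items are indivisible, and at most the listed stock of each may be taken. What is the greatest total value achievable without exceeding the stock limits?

Best selections within weight 16 and stock limits:
- 2×A: weight 8, value 70
- 1×A + 1×C: weight 15, value 67
Best: $70.

$70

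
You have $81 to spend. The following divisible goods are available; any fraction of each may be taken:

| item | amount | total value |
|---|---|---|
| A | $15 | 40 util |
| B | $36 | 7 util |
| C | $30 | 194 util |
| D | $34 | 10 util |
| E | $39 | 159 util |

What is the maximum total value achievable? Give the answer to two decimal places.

385.00

Take in order of value per unit:
- C (194/30 per unit): all 30 → value 194, running total 194.00
- E (159/39 per unit): all 39 → value 159, running total 353.00
- A (40/15 per unit): 12 of 15 → value 12×40/15 = 32.0000, running total 385.00
Total 385.00.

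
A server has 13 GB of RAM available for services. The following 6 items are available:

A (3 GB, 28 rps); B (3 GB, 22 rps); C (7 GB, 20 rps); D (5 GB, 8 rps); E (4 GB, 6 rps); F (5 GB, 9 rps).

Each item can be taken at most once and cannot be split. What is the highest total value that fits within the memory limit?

Check high-value combinations within 13 GB:
- A+B+C: memory 3+3+7=13, value 28+22+20=70
- A+B+F: memory 3+3+5=11, value 28+22+9=59
- A+B+D: memory 3+3+5=11, value 28+22+8=58
Best: 70 rps.

70 rps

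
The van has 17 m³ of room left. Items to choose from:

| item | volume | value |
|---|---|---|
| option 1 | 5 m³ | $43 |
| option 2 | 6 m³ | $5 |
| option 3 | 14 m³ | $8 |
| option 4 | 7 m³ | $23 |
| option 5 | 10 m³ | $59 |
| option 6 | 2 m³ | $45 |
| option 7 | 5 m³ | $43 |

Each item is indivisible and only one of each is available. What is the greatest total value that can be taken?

$147

Check high-value combinations within 17 m³:
- option 1+option 5+option 6: volume 5+10+2=17, value 43+59+45=147
- option 5+option 6+option 7: volume 10+2+5=17, value 59+45+43=147
- option 1+option 6+option 7: volume 5+2+5=12, value 43+45+43=131
Best: $147.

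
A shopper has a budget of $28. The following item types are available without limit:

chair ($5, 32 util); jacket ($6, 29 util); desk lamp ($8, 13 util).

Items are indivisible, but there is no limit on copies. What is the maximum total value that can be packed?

160 util

Best value-per-unit is chair at 32/5, and filling with it alone uses cost 5×5=25. No mix of the others beats 5×32 = 160.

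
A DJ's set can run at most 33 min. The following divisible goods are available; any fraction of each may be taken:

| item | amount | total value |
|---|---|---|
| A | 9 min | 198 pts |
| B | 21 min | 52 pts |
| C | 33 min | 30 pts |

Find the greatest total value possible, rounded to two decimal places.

Take in order of value per unit:
- A (198/9 per unit): all 9 → value 198, running total 198.00
- B (52/21 per unit): all 21 → value 52, running total 250.00
- C (30/33 per unit): 3 of 33 → value 3×30/33 = 2.7273, running total 252.73
Total 252.73.

252.73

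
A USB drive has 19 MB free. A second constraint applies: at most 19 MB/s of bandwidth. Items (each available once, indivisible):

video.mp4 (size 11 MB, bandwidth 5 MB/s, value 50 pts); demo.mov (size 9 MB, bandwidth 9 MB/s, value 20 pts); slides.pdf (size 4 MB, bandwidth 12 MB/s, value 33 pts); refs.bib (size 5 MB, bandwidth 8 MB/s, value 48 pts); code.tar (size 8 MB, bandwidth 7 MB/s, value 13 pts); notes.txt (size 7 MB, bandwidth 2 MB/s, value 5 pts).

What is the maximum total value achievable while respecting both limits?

98 pts

Feasible sets respecting both limits:
- video.mp4+refs.bib: size 16, bandwidth 13, value 98
- video.mp4+slides.pdf: size 15, bandwidth 17, value 83
- demo.mov+refs.bib: size 14, bandwidth 17, value 68
- video.mp4+code.tar: size 19, bandwidth 12, value 63
Best: 98 pts.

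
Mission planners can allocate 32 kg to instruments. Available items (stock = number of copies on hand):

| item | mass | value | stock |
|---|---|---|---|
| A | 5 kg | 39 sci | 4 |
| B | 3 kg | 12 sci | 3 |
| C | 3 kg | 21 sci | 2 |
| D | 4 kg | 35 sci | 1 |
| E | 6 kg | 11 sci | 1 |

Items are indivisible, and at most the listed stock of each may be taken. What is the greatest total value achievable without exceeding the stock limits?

Top feasible selections:
- 4×A + 2×C + 1×D: mass 30, value 233
- 4×A + 1×B + 1×C + 1×D: mass 30, value 224
- 4×A + 2×B + 2×C: mass 32, value 222
- 3×A + 2×B + 2×C + 1×D: mass 31, value 218
Best: 233 sci.

233 sci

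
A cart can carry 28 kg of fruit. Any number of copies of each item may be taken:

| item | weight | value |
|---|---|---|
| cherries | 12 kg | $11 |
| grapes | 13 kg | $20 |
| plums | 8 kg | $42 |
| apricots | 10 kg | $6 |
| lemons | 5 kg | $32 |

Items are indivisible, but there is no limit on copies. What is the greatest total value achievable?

Best value-per-unit is lemons at 32/5; filling with it alone gives 5×32 = 160.
Optimal mix: 1×plums + 4×lemons → weight 28, value 170.

$170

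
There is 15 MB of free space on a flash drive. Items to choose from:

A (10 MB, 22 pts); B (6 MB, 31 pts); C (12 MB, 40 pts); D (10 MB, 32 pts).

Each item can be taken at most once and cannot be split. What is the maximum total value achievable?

40 pts

Check high-value combinations within 15 MB:
- C: size 12, value 40
- D: size 10, value 32
- B: size 6, value 31
Best: 40 pts.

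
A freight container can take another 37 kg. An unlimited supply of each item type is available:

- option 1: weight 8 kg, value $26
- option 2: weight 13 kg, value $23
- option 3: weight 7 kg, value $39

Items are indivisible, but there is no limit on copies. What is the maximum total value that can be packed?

$195

Best value-per-unit is option 3 at 39/7, and filling with it alone uses weight 5×7=35. No mix of the others beats 5×39 = 195.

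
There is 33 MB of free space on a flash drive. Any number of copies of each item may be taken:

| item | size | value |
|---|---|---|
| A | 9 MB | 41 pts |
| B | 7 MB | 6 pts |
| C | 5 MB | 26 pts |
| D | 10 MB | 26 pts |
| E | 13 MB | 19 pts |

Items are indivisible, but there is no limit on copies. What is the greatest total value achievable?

160 pts

Best value-per-unit is C at 26/5; filling with it alone gives 6×26 = 156.
Optimal mix: 2×A + 3×C → size 33, value 160.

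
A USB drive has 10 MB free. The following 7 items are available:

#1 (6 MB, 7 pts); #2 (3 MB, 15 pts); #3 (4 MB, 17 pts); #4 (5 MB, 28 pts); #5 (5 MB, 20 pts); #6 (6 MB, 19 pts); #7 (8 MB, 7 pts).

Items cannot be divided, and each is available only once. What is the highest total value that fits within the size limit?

Check high-value combinations within 10 MB:
- #4+#5: size 5+5=10, value 28+20=48
- #3+#4: size 4+5=9, value 17+28=45
- #2+#4: size 3+5=8, value 15+28=43
Best: 48 pts.

48 pts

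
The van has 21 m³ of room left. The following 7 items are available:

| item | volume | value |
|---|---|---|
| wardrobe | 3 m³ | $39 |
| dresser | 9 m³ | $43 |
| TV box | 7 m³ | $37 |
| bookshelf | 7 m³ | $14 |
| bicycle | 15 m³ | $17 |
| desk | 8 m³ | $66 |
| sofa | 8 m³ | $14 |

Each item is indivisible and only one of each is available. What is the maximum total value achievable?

$148

Check high-value combinations within 21 m³:
- wardrobe+dresser+desk: volume 3+9+8=20, value 39+43+66=148
- wardrobe+TV box+desk: volume 3+7+8=18, value 39+37+66=142
- wardrobe+bookshelf+desk: volume 3+7+8=18, value 39+14+66=119
- wardrobe+dresser+TV box: volume 3+9+7=19, value 39+43+37=119
- wardrobe+desk+sofa: volume 3+8+8=19, value 39+66+14=119
Best: $148.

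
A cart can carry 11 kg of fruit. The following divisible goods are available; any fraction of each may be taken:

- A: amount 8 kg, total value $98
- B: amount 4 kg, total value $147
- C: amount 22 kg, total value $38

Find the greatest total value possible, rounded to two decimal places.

Take in order of value per unit:
- B (147/4 per unit): all 4 → value 147, running total 147.00
- A (98/8 per unit): 7 of 8 → value 7×98/8 = 85.7500, running total 232.75
Total 232.75.

232.75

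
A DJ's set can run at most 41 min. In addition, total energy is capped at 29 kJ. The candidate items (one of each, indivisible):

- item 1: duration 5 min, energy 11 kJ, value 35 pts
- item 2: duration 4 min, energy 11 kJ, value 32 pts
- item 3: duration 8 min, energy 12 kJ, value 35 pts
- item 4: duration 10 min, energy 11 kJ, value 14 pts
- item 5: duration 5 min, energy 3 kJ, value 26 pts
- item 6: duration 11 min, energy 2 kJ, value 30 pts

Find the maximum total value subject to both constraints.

126 pts

Feasible sets respecting both limits:
- item 1+item 3+item 5+item 6: duration 29, energy 28, value 126
- item 1+item 2+item 5+item 6: duration 25, energy 27, value 123
- item 2+item 3+item 5+item 6: duration 28, energy 28, value 123
Best: 126 pts.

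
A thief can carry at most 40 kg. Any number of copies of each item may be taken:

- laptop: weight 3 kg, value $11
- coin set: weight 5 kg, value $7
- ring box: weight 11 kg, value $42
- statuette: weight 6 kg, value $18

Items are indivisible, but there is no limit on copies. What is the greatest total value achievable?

Best value-per-unit is ring box at 42/11; filling with it alone gives 3×42 = 126.
Optimal mix: 6×laptop + 2×ring box → weight 40, value 150.

$150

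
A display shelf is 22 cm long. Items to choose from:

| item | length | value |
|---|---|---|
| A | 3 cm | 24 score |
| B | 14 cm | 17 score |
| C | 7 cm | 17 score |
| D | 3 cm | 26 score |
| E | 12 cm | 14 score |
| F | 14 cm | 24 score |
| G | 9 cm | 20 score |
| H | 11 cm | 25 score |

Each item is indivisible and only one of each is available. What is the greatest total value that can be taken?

87 score

Check high-value combinations within 22 cm:
- A+C+D+G: length 3+7+3+9=22, value 24+17+26+20=87
- A+D+H: length 3+3+11=17, value 24+26+25=75
- A+D+F: length 3+3+14=20, value 24+26+24=74
Best: 87 score.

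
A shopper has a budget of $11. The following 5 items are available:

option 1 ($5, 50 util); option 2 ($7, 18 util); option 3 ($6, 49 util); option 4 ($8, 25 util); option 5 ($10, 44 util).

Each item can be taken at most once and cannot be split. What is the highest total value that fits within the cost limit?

99 util

Check high-value combinations within $11:
- option 1+option 3: cost 5+6=11, value 50+49=99
- option 1: cost 5, value 50
- option 3: cost 6, value 49
- option 5: cost 10, value 44
Best: 99 util.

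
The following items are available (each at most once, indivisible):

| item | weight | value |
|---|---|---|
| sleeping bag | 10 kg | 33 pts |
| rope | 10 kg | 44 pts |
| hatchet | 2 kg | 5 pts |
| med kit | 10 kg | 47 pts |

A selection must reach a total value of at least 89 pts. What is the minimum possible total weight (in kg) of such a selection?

Subsets with value ≥ 89, sorted by total weight:
- rope+med kit: weight 20, value 91
- rope+hatchet+med kit: weight 22, value 96
- sleeping bag+rope+med kit: weight 30, value 124
- sleeping bag+rope+hatchet+med kit: weight 32, value 129
Minimum weight: 20 kg.

20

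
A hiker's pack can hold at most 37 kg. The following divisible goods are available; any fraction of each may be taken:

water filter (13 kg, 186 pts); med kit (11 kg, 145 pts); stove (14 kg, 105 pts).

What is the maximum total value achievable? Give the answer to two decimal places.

428.50

Take in order of value per unit:
- water filter (186/13 per unit): all 13 → value 186, running total 186.00
- med kit (145/11 per unit): all 11 → value 145, running total 331.00
- stove (105/14 per unit): 13 of 14 → value 13×105/14 = 97.5000, running total 428.50
Total 428.50.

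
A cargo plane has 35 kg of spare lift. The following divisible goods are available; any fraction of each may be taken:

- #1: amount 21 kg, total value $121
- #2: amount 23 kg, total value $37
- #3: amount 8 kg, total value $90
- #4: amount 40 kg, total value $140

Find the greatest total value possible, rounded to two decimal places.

232.00

Take in order of value per unit:
- #3 (90/8 per unit): all 8 → value 90, running total 90.00
- #1 (121/21 per unit): all 21 → value 121, running total 211.00
- #4 (140/40 per unit): 6 of 40 → value 6×140/40 = 21.0000, running total 232.00
Total 232.00.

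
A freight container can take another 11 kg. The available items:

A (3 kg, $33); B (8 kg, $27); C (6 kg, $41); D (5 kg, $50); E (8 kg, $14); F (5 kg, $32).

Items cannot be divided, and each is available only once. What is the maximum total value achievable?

Check high-value combinations within 11 kg:
- C+D: weight 6+5=11, value 41+50=91
- A+D: weight 3+5=8, value 33+50=83
- D+F: weight 5+5=10, value 50+32=82
- A+C: weight 3+6=9, value 33+41=74
Best: $91.

$91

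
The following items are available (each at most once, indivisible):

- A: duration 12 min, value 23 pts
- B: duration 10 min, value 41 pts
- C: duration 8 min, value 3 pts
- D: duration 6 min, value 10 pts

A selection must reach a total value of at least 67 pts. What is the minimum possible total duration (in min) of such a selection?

Subsets with value ≥ 67, sorted by total duration:
- A+B+D: duration 28, value 74
- A+B+C: duration 30, value 67
Minimum duration: 28 min.

28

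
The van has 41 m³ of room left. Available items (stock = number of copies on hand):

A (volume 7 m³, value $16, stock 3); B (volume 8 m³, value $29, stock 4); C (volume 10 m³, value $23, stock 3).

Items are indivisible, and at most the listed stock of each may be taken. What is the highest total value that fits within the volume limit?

Top feasible selections:
- 1×A + 4×B: volume 39, value 132
- 1×A + 3×B + 1×C: volume 41, value 126
Best: $132.

$132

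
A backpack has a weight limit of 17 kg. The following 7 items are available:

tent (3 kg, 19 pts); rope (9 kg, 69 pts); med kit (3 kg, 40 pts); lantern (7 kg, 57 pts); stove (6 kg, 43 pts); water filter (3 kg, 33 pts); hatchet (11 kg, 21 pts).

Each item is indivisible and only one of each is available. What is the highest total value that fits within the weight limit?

149 pts

Check high-value combinations within 17 kg:
- tent+med kit+lantern+water filter: weight 3+3+7+3=16, value 19+40+57+33=149
- rope+med kit+water filter: weight 9+3+3=15, value 69+40+33=142
- med kit+lantern+stove: weight 3+7+6=16, value 40+57+43=140
Best: 149 pts.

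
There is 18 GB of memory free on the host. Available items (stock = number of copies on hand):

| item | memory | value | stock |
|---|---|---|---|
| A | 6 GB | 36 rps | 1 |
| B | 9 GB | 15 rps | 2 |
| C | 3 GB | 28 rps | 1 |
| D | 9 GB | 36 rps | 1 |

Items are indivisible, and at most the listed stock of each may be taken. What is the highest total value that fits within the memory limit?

Top feasible selections:
- 1×A + 1×C + 1×D: memory 18, value 100
- 1×A + 1×B + 1×C: memory 18, value 79
- 1×A + 1×D: memory 15, value 72
- 1×A + 1×C: memory 9, value 64
Best: 100 rps.

100 rps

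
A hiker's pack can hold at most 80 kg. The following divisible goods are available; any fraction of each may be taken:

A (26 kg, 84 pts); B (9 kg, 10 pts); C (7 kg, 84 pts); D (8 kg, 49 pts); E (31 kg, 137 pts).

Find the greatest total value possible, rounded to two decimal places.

Take in order of value per unit:
- C (84/7 per unit): all 7 → value 84, running total 84.00
- D (49/8 per unit): all 8 → value 49, running total 133.00
- E (137/31 per unit): all 31 → value 137, running total 270.00
- A (84/26 per unit): all 26 → value 84, running total 354.00
- B (10/9 per unit): 8 of 9 → value 8×10/9 = 8.8889, running total 362.89
Total 362.89.

362.89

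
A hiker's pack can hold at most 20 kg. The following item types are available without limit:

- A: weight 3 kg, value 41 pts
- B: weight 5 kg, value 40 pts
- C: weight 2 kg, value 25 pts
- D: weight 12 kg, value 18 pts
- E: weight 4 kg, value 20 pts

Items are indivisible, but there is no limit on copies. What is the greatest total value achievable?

271 pts

Best value-per-unit is A at 41/3; filling with it alone gives 6×41 = 246.
Optimal mix: 6×A + 1×C → weight 20, value 271.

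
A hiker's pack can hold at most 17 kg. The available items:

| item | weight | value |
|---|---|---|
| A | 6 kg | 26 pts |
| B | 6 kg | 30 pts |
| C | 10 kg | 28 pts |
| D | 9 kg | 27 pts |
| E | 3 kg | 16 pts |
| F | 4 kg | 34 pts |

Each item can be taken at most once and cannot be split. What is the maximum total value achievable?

90 pts

Check high-value combinations within 17 kg:
- A+B+F: weight 6+6+4=16, value 26+30+34=90
- B+E+F: weight 6+3+4=13, value 30+16+34=80
- C+E+F: weight 10+3+4=17, value 28+16+34=78
- D+E+F: weight 9+3+4=16, value 27+16+34=77
- A+E+F: weight 6+3+4=13, value 26+16+34=76
Best: 90 pts.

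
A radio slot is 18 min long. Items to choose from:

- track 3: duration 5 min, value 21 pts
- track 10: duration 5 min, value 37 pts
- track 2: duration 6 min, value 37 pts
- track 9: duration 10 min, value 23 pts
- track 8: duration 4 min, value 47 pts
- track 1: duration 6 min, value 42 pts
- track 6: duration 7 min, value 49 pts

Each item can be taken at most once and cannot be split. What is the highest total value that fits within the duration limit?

Check high-value combinations within 18 min:
- track 8+track 1+track 6: duration 4+6+7=17, value 47+42+49=138
- track 10+track 8+track 6: duration 5+4+7=16, value 37+47+49=133
- track 2+track 8+track 6: duration 6+4+7=17, value 37+47+49=133
Best: 138 pts.

138 pts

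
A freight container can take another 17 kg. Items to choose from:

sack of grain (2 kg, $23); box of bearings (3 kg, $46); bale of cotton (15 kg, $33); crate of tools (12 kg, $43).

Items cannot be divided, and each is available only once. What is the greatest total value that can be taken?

$112

Check high-value combinations within 17 kg:
- sack of grain+box of bearings+crate of tools: weight 2+3+12=17, value 23+46+43=112
- box of bearings+crate of tools: weight 3+12=15, value 46+43=89
- sack of grain+box of bearings: weight 2+3=5, value 23+46=69
- sack of grain+crate of tools: weight 2+12=14, value 23+43=66
Best: $112.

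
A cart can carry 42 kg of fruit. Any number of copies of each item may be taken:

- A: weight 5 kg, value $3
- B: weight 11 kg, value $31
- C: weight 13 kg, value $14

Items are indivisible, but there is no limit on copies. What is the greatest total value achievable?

$96

Best value-per-unit is B at 31/11; filling with it alone gives 3×31 = 93.
Optimal mix: 1×A + 3×B → weight 38, value 96.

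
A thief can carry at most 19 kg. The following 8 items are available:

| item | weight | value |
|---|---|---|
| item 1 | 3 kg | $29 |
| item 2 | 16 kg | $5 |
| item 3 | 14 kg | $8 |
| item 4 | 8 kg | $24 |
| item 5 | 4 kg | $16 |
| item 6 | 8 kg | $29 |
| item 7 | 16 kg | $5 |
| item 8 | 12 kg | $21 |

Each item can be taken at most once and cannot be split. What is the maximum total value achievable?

$82

Check high-value combinations within 19 kg:
- item 1+item 4+item 6: weight 3+8+8=19, value 29+24+29=82
- item 1+item 5+item 6: weight 3+4+8=15, value 29+16+29=74
- item 1+item 4+item 5: weight 3+8+4=15, value 29+24+16=69
- item 1+item 5+item 8: weight 3+4+12=19, value 29+16+21=66
Best: $82.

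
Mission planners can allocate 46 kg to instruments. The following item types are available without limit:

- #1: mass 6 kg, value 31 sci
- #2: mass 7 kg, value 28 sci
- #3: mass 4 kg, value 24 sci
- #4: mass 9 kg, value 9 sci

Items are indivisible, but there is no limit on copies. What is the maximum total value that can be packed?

271 sci

Best value-per-unit is #3 at 24/4; filling with it alone gives 11×24 = 264.
Optimal mix: 1×#1 + 10×#3 → mass 46, value 271.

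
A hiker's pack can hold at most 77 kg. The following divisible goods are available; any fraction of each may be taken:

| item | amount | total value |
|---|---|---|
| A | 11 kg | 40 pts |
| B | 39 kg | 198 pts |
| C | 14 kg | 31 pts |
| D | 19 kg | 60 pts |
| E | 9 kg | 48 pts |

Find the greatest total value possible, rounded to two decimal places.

342.84

Take in order of value per unit:
- E (48/9 per unit): all 9 → value 48, running total 48.00
- B (198/39 per unit): all 39 → value 198, running total 246.00
- A (40/11 per unit): all 11 → value 40, running total 286.00
- D (60/19 per unit): 18 of 19 → value 18×60/19 = 56.8421, running total 342.84
Total 342.84.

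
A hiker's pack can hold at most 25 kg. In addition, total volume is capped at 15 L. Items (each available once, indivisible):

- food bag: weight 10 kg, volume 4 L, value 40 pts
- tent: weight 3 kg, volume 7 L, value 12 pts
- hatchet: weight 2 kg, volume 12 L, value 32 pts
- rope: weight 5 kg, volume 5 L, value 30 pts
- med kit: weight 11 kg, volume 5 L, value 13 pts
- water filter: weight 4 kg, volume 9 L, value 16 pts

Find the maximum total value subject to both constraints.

Feasible sets respecting both limits:
- food bag+rope: weight 15, volume 9, value 70
- food bag+water filter: weight 14, volume 13, value 56
- food bag+med kit: weight 21, volume 9, value 53
- food bag+tent: weight 13, volume 11, value 52
Best: 70 pts.

70 pts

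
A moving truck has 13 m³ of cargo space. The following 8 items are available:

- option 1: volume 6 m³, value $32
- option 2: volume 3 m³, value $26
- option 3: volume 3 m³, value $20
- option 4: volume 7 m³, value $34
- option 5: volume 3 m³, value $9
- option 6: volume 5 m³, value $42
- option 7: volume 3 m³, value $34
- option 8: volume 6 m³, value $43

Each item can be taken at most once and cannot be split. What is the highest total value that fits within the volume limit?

This is a 0/1 knapsack; check combinations near the capacity.
- option 2+option 7+option 8: volume 3+3+6=12, value 26+34+43=103
- option 2+option 6+option 7: volume 3+5+3=11, value 26+42+34=102
- option 3+option 7+option 8: volume 3+3+6=12, value 20+34+43=97
Best: $103.

$103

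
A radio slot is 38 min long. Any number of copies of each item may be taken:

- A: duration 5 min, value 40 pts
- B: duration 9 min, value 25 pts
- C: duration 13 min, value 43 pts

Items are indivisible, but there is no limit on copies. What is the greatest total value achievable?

Best value-per-unit is A at 40/5, and filling with it alone uses duration 7×5=35. No mix of the others beats 7×40 = 280.

280 pts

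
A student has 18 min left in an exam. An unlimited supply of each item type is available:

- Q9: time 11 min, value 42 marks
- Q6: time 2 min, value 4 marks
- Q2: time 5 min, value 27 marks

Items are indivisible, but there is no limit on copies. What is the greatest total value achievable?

85 marks

Best value-per-unit is Q2 at 27/5; filling with it alone gives 3×27 = 81.
Optimal mix: 1×Q6 + 3×Q2 → time 17, value 85.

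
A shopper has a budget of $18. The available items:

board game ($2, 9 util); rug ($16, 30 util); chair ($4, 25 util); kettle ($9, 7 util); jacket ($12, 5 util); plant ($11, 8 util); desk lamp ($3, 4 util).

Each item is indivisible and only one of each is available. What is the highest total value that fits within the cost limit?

45 util

Check high-value combinations within $18:
- board game+chair+kettle+desk lamp: cost 2+4+9+3=18, value 9+25+7+4=45
- board game+chair+plant: cost 2+4+11=17, value 9+25+8=42
- board game+chair+kettle: cost 2+4+9=15, value 9+25+7=41
- board game+rug: cost 2+16=18, value 9+30=39
- board game+chair+jacket: cost 2+4+12=18, value 9+25+5=39
Best: 45 util.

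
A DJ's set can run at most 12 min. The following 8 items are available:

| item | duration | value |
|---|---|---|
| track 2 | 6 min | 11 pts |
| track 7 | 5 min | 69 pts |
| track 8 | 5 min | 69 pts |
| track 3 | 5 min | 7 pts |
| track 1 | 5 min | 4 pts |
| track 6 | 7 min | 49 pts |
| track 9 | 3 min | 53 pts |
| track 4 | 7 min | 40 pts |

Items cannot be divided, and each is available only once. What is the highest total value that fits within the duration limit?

This is a 0/1 knapsack; check combinations near the capacity.
- track 7+track 8: duration 5+5=10, value 69+69=138
- track 7+track 9: duration 5+3=8, value 69+53=122
- track 8+track 9: duration 5+3=8, value 69+53=122
- track 7+track 6: duration 5+7=12, value 69+49=118
Best: 138 pts.

138 pts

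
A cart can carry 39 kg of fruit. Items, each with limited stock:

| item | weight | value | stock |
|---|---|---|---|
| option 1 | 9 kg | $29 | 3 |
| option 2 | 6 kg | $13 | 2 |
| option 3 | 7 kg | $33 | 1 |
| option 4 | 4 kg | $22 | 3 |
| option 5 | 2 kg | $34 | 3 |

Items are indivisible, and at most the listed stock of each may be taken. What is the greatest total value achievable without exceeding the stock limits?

Top feasible selections:
- 2×option 1 + 1×option 3 + 2×option 4 + 3×option 5: weight 39, value 237
- 1×option 1 + 1×option 3 + 3×option 4 + 3×option 5: weight 34, value 230
- 2×option 2 + 1×option 3 + 3×option 4 + 3×option 5: weight 37, value 227
Best: $237.

$237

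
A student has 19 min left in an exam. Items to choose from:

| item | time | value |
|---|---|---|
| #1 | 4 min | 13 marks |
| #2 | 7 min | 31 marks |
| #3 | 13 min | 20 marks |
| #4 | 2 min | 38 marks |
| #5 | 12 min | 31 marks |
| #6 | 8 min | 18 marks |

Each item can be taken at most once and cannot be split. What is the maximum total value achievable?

Check high-value combinations within 19 min:
- #2+#4+#6: time 7+2+8=17, value 31+38+18=87
- #1+#2+#4: time 4+7+2=13, value 13+31+38=82
- #1+#4+#5: time 4+2+12=18, value 13+38+31=82
- #1+#3+#4: time 4+13+2=19, value 13+20+38=71
Best: 87 marks.

87 marks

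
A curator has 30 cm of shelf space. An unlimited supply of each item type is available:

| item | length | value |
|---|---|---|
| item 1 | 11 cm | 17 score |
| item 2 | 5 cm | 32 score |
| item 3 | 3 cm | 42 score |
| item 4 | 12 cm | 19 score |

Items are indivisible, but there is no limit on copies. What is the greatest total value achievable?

Best value-per-unit is item 3 at 42/3, and filling with it alone uses length 10×3=30. No mix of the others beats 10×42 = 420.

420 score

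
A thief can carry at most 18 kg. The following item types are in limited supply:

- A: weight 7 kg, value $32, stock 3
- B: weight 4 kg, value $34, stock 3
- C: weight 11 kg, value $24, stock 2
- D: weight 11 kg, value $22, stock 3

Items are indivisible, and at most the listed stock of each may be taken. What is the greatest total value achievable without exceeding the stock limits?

$102

Top feasible selections:
- 3×B: weight 12, value 102
- 1×A + 2×B: weight 15, value 100
- 2×A + 1×B: weight 18, value 98
Best: $102.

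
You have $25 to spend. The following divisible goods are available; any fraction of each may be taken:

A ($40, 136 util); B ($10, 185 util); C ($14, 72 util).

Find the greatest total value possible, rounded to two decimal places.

Take in order of value per unit:
- B (185/10 per unit): all 10 → value 185, running total 185.00
- C (72/14 per unit): all 14 → value 72, running total 257.00
- A (136/40 per unit): 1 of 40 → value 1×136/40 = 3.4000, running total 260.40
Total 260.40.

260.40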